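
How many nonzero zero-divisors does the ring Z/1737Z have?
Z/1737Z has 584 nonzero zero-divisors

In Z/1737Z each nonzero element is either a unit (gcd with 1737 is 1) or a zero-divisor (gcd > 1). The number of units is φ(1737): factorise 1737 = 3^2 · 193, so φ(1737) = (3^2 − 3^1) · (193 − 1) = 6 · 192 = 1152. The nonzero elements number 1737 − 1 = 1736. Hence the nonzero zero-divisors number 1736 − 1152 = 584.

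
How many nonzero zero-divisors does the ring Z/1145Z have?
Z/1145Z has 232 nonzero zero-divisors

In Z/1145Z each nonzero element is either a unit (gcd with 1145 is 1) or a zero-divisor (gcd > 1). The number of units is φ(1145): factorise 1145 = 5 · 229, so φ(1145) = (5 − 1) · (229 − 1) = 4 · 228 = 912. The nonzero elements number 1145 − 1 = 1144. Hence the nonzero zero-divisors number 1144 − 912 = 232.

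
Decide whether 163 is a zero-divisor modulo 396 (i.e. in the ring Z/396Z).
NO

gcd(163, 396) = 1, so 163 is a unit in Z/396Z (it has a multiplicative inverse). A unit cannot be a zero-divisor: if 163·b ≡ 0 then multiplying both sides by 163^(−1) gives b ≡ 0. So 163 is not a zero-divisor.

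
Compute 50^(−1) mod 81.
50^(−1) ≡ 47 (mod 81)

Apply the extended Euclidean algorithm to (81, 50), tracking rows (r, s, t) with s·81 + t·50 = r. Each division r_prev = q·r_cur + r_new produces the new row as (previous row) − q·(current row):
  row A: (81, 1, 0)   [1·81 + 0·50 = 81]
  row B: (50, 0, 1)   [0·81 + 1·50 = 50]
  81 = 1·50 + 31   → row C = row A − 1·row B = (31, 1, −1)   [check: 1·81 − 1·50 = 31]
  50 = 1·31 + 19   → row D = row B − 1·row C = (19, −1, 2)   [check: −1·81 + 2·50 = 19]
  31 = 1·19 + 12   → row E = row C − 1·row D = (12, 2, −3)   [check: 2·81 − 3·50 = 12]
  19 = 1·12 + 7   → row F = row D − 1·row E = (7, −3, 5)   [check: −3·81 + 5·50 = 7]
  12 = 1·7 + 5   → row G = row E − 1·row F = (5, 5, −8)   [check: 5·81 − 8·50 = 5]
  7 = 1·5 + 2   → row H = row F − 1·row G = (2, −8, 13)   [check: −8·81 + 13·50 = 2]
  5 = 2·2 + 1   → row I = row G − 2·row H = (1, 21, −34)   [check: 21·81 − 34·50 = 1]
  2 = 2·1 + 0   → remainder 0, stop. gcd = 1 (last nonzero row I).
The gcd is 1, so 50 is invertible mod 81. The last nonzero row gives 21·81 − 34·50 = 1, so t = −34. So 50^(−1) ≡ −34 ≡ 47 (mod 81). Verify: 50 · 47 = 2350 ≡ 1 (mod 81). ✓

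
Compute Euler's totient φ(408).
φ(408) = 128

φ is multiplicative, with φ(p^e) = p^e − p^(e−1). Factorise 408 = 2^3 · 3 · 17. Then
  φ(408) = (2^3 − 2^2) · (3 − 1) · (17 − 1) = 4 · 2 · 16 = 128.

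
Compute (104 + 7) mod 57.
54

Reduce the summands first: 104 ≡ 47 (mod 57), so 104 + 7 ≡ 47 + 7 (mod 57). 47 + 7 = 54; 54 = 0·57 + 54, so (104 + 7) mod 57 = 54.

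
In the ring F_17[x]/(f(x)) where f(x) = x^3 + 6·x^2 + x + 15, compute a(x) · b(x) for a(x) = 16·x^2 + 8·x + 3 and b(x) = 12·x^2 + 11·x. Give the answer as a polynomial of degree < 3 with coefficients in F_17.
Multiply as integer polynomials: a · b = 192·x^4 + 272·x^3 + 124·x^2 + 33·x. Reducing coefficients mod 17: a · b ≡ 5·x^4 + 5·x^2 + 16·x. Now divide by f(x) = x^3 + 6·x^2 + x + 15 in F_17[x], eliminating the leading term at each step:
  leading term 5·x^4: subtract (5·x)·f(x) = 5·x^4 + 13·x^3 + 5·x^2 + 7·x, leaving 4·x^3 + 9·x (coefficients mod 17)
  leading term 4·x^3: subtract (4)·f(x) = 4·x^3 + 7·x^2 + 4·x + 9, leaving 10·x^2 + 5·x + 8 (coefficients mod 17)
The degree is now < 3, so this is the remainder. Hence a · b ≡ 10·x^2 + 5·x + 8 in F_17[x]/(f).

Final answer: a · b ≡ 10·x^2 + 5·x + 8 (mod f(x))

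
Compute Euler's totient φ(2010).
φ is multiplicative, with φ(p^e) = p^e − p^(e−1). Factorise 2010 = 2 · 3 · 5 · 67. Then
  φ(2010) = (2 − 1) · (3 − 1) · (5 − 1) · (67 − 1) = 1 · 2 · 4 · 66 = 528.

Final answer: φ(2010) = 528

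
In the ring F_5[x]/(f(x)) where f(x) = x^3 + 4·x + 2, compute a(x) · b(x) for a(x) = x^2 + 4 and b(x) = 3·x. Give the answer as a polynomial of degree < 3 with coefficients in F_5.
Multiply as integer polynomials: a · b = 3·x^3 + 12·x. Reducing coefficients mod 5: a · b ≡ 3·x^3 + 2·x. Now divide by f(x) = x^3 + 4·x + 2 in F_5[x], eliminating the leading term at each step:
  leading term 3·x^3: subtract (3)·f(x) = 3·x^3 + 2·x + 1, leaving 4 (coefficients mod 5)
The degree is now < 3, so this is the remainder. Hence a · b ≡ 4 in F_5[x]/(f).

Final answer: a · b ≡ 4 (mod f(x))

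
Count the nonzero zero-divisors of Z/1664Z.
Z/1664Z has 895 nonzero zero-divisors

In Z/1664Z each nonzero element is either a unit (gcd with 1664 is 1) or a zero-divisor (gcd > 1). The number of units is φ(1664): factorise 1664 = 2^7 · 13, so φ(1664) = (2^7 − 2^6) · (13 − 1) = 64 · 12 = 768. The nonzero elements number 1664 − 1 = 1663. Hence the nonzero zero-divisors number 1663 − 768 = 895.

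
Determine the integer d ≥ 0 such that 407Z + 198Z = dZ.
(407, 198) = (11); d = 11

In the PID Z, (a, b) is generated by gcd(a, b). Compute gcd(407, 198) with the extended Euclidean algorithm, tracking rows (r, s, t) with s·407 + t·198 = r:
  row A: (407, 1, 0)   [1·407 + 0·198 = 407]
  row B: (198, 0, 1)   [0·407 + 1·198 = 198]
  407 = 2·198 + 11   → row C = row A − 2·row B = (11, 1, −2)   [check: 1·407 − 2·198 = 11]
  198 = 18·11 + 0   → remainder 0, stop. gcd = 11 (last nonzero row C).
So gcd(407, 198) = 11, with Bézout identity 1·407 − 2·198 = 11. Containment (⊇): the Bézout identity exhibits 11 as an element of (407, 198), giving (11) ⊆ (407, 198). Containment (⊆): since 11 | 407 and 11 | 198 (407 = 11·37, 198 = 11·18), every Z-linear combination of 407 and 198 is divisible by 11, so (407, 198) ⊆ (11). Therefore (407, 198) = (11), d = 11.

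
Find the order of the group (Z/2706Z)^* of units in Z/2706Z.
|(Z/2706Z)^*| = 800

(Z/2706Z)^* consists of the classes a with gcd(a, 2706) = 1, so its order is φ(2706). φ is multiplicative, with φ(p^e) = p^e − p^(e−1). Factorise 2706 = 2 · 3 · 11 · 41. Then
  φ(2706) = (2 − 1) · (3 − 1) · (11 − 1) · (41 − 1) = 1 · 2 · 10 · 40 = 800.
Thus |(Z/2706Z)^*| = 800.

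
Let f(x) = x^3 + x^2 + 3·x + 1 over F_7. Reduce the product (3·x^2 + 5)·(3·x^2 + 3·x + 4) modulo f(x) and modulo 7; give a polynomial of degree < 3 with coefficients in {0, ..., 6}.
Multiply as integer polynomials: a · b = 9·x^4 + 9·x^3 + 27·x^2 + 15·x + 20. Reducing coefficients mod 7: a · b ≡ 2·x^4 + 2·x^3 + 6·x^2 + x + 6. Now divide by f(x) = x^3 + x^2 + 3·x + 1 in F_7[x], eliminating the leading term at each step:
  leading term 2·x^4: subtract (2·x)·f(x) = 2·x^4 + 2·x^3 + 6·x^2 + 2·x, leaving 6·x + 6 (coefficients mod 7)
The degree is now < 3, so this is the remainder. Hence a · b ≡ 6·x + 6 in F_7[x]/(f).

Final answer: a · b ≡ 6·x + 6 (mod f(x))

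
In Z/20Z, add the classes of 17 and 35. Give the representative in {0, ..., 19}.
12

Reduce the summands first: 35 ≡ 15 (mod 20), so 17 + 35 ≡ 17 + 15 (mod 20). 17 + 15 = 32; 32 = 1·20 + 12, so (17 + 35) mod 20 = 12.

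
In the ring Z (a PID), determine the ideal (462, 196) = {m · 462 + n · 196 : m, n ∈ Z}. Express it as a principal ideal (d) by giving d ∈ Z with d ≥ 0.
(462, 196) = (14); d = 14

In the PID Z, (a, b) is generated by gcd(a, b). Compute gcd(462, 196) with the extended Euclidean algorithm, tracking rows (r, s, t) with s·462 + t·196 = r:
  row A: (462, 1, 0)   [1·462 + 0·196 = 462]
  row B: (196, 0, 1)   [0·462 + 1·196 = 196]
  462 = 2·196 + 70   → row C = row A − 2·row B = (70, 1, −2)   [check: 1·462 − 2·196 = 70]
  196 = 2·70 + 56   → row D = row B − 2·row C = (56, −2, 5)   [check: −2·462 + 5·196 = 56]
  70 = 1·56 + 14   → row E = row C − 1·row D = (14, 3, −7)   [check: 3·462 − 7·196 = 14]
  56 = 4·14 + 0   → remainder 0, stop. gcd = 14 (last nonzero row E).
So gcd(462, 196) = 14, with Bézout identity 3·462 − 7·196 = 14. Containment (⊇): the Bézout identity exhibits 14 as an element of (462, 196), giving (14) ⊆ (462, 196). Containment (⊆): since 14 | 462 and 14 | 196 (462 = 14·33, 196 = 14·14), every Z-linear combination of 462 and 196 is divisible by 14, so (462, 196) ⊆ (14). Therefore (462, 196) = (14), d = 14.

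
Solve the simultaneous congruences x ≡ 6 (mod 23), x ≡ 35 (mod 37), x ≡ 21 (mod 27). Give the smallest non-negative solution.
The moduli 23, 37, 27 are pairwise coprime, so by the CRT there is a unique solution mod 23·37·27 = 22977.
Solve by successive substitution. Start with x ≡ 6 (mod 23).
  Combine with x ≡ 35 (mod 37): write x = 6 + 23·t and require 6 + 23·t ≡ 35 (mod 37), i.e. 23·t ≡ 35 − 6 ≡ 29 (mod 37). Since 23^(−1) ≡ 29 (mod 37), t ≡ 29·29 ≡ 27 (mod 37). So x ≡ 6 + 23·27 = 627 (mod 851).
  Combine with x ≡ 21 (mod 27): write x = 627 + 851·t and require 627 + 851·t ≡ 21 (mod 27), i.e. 851·t ≡ 21 − 627 ≡ 15 (mod 27). Since 851^(−1) ≡ 2 (mod 27) (851 ≡ 14 (mod 27)), t ≡ 2·15 ≡ 3 (mod 27). So x ≡ 627 + 851·3 = 3180 (mod 22977).
Unique solution in [0, 22977): x = 3180.

Final answer: x ≡ 3180 (mod 22977); the representative in [0, 22977) is 3180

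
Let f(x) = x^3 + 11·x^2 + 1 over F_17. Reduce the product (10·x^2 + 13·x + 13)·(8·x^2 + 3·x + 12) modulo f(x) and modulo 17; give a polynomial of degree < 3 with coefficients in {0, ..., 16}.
a · b ≡ 3·x^2 + 13·x + 1 (mod f(x))

Multiply as integer polynomials: a · b = 80·x^4 + 134·x^3 + 263·x^2 + 195·x + 156. Reducing coefficients mod 17: a · b ≡ 12·x^4 + 15·x^3 + 8·x^2 + 8·x + 3. Now divide by f(x) = x^3 + 11·x^2 + 1 in F_17[x], eliminating the leading term at each step:
  leading term 12·x^4: subtract (12·x)·f(x) = 12·x^4 + 13·x^3 + 12·x, leaving 2·x^3 + 8·x^2 + 13·x + 3 (coefficients mod 17)
  leading term 2·x^3: subtract (2)·f(x) = 2·x^3 + 5·x^2 + 2, leaving 3·x^2 + 13·x + 1 (coefficients mod 17)
The degree is now < 3, so this is the remainder. Hence a · b ≡ 3·x^2 + 13·x + 1 in F_17[x]/(f).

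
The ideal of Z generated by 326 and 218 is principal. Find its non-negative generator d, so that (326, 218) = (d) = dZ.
(326, 218) = (2); d = 2

In the PID Z, (a, b) is generated by gcd(a, b). Compute gcd(326, 218) with the extended Euclidean algorithm, tracking rows (r, s, t) with s·326 + t·218 = r:
  row A: (326, 1, 0)   [1·326 + 0·218 = 326]
  row B: (218, 0, 1)   [0·326 + 1·218 = 218]
  326 = 1·218 + 108   → row C = row A − 1·row B = (108, 1, −1)   [check: 1·326 − 1·218 = 108]
  218 = 2·108 + 2   → row D = row B − 2·row C = (2, −2, 3)   [check: −2·326 + 3·218 = 2]
  108 = 54·2 + 0   → remainder 0, stop. gcd = 2 (last nonzero row D).
So gcd(326, 218) = 2, with Bézout identity −2·326 + 3·218 = 2. Containment (⊇): the Bézout identity exhibits 2 as an element of (326, 218), giving (2) ⊆ (326, 218). Containment (⊆): since 2 | 326 and 2 | 218 (326 = 2·163, 218 = 2·109), every Z-linear combination of 326 and 218 is divisible by 2, so (326, 218) ⊆ (2). Therefore (326, 218) = (2), d = 2.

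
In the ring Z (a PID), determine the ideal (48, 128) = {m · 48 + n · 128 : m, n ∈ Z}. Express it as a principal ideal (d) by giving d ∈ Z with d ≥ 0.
In the PID Z, (a, b) is generated by gcd(a, b). Compute gcd(128, 48) with the extended Euclidean algorithm, tracking rows (r, s, t) with s·128 + t·48 = r:
  row A: (128, 1, 0)   [1·128 + 0·48 = 128]
  row B: (48, 0, 1)   [0·128 + 1·48 = 48]
  128 = 2·48 + 32   → row C = row A − 2·row B = (32, 1, −2)   [check: 1·128 − 2·48 = 32]
  48 = 1·32 + 16   → row D = row B − 1·row C = (16, −1, 3)   [check: −1·128 + 3·48 = 16]
  32 = 2·16 + 0   → remainder 0, stop. gcd = 16 (last nonzero row D).
So gcd(48, 128) = 16, with Bézout identity −1·128 + 3·48 = 16. Containment (⊇): the Bézout identity exhibits 16 as an element of (48, 128), giving (16) ⊆ (48, 128). Containment (⊆): since 16 | 48 and 16 | 128 (48 = 16·3, 128 = 16·8), every Z-linear combination of 48 and 128 is divisible by 16, so (48, 128) ⊆ (16). Therefore (48, 128) = (16), d = 16.

Final answer: (48, 128) = (16); d = 16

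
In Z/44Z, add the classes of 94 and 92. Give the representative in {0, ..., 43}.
10

Reduce the summands first: 94 ≡ 6, 92 ≡ 4 (mod 44), so 94 + 92 ≡ 6 + 4 (mod 44). 6 + 4 = 10; 10 = 0·44 + 10, so (94 + 92) mod 44 = 10.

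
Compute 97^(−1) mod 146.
97^(−1) ≡ 143 (mod 146)

Apply the extended Euclidean algorithm to (146, 97), tracking rows (r, s, t) with s·146 + t·97 = r. Each division r_prev = q·r_cur + r_new produces the new row as (previous row) − q·(current row):
  row A: (146, 1, 0)   [1·146 + 0·97 = 146]
  row B: (97, 0, 1)   [0·146 + 1·97 = 97]
  146 = 1·97 + 49   → row C = row A − 1·row B = (49, 1, −1)   [check: 1·146 − 1·97 = 49]
  97 = 1·49 + 48   → row D = row B − 1·row C = (48, −1, 2)   [check: −1·146 + 2·97 = 48]
  49 = 1·48 + 1   → row E = row C − 1·row D = (1, 2, −3)   [check: 2·146 − 3·97 = 1]
  48 = 48·1 + 0   → remainder 0, stop. gcd = 1 (last nonzero row E).
The gcd is 1, so 97 is invertible mod 146. The last nonzero row gives 2·146 − 3·97 = 1, so t = −3. So 97^(−1) ≡ −3 ≡ 143 (mod 146). Verify: 97 · 143 = 13871 ≡ 1 (mod 146). ✓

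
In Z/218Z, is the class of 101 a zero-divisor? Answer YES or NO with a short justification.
NO

gcd(101, 218) = 1, so 101 is a unit in Z/218Z (it has a multiplicative inverse). A unit cannot be a zero-divisor: if 101·b ≡ 0 then multiplying both sides by 101^(−1) gives b ≡ 0. So 101 is not a zero-divisor.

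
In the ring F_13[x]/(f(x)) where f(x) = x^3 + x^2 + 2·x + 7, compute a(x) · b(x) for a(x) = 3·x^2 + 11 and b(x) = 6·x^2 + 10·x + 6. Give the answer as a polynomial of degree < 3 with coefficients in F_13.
a · b ≡ 10·x^2 + 12·x + 8 (mod f(x))

Multiply as integer polynomials: a · b = 18·x^4 + 30·x^3 + 84·x^2 + 110·x + 66. Reducing coefficients mod 13: a · b ≡ 5·x^4 + 4·x^3 + 6·x^2 + 6·x + 1. Now divide by f(x) = x^3 + x^2 + 2·x + 7 in F_13[x], eliminating the leading term at each step:
  leading term 5·x^4: subtract (5·x)·f(x) = 5·x^4 + 5·x^3 + 10·x^2 + 9·x, leaving 12·x^3 + 9·x^2 + 10·x + 1 (coefficients mod 13)
  leading term 12·x^3: subtract (12)·f(x) = 12·x^3 + 12·x^2 + 11·x + 6, leaving 10·x^2 + 12·x + 8 (coefficients mod 13)
The degree is now < 3, so this is the remainder. Hence a · b ≡ 10·x^2 + 12·x + 8 in F_13[x]/(f).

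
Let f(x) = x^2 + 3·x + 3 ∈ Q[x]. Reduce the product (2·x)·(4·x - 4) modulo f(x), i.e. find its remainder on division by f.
a · b ≡ -32·x - 24 (mod f(x))

First multiply in Q[x] without reducing: a · b = 8·x^2 - 8·x. Now divide by f(x) = x^2 + 3·x + 3, eliminating the leading term at each step:
  leading term 8·x^2: subtract (8)·f(x) = 8·x^2 + 24·x + 24, leaving -32·x - 24
The degree is now < 2, so this is the remainder. Hence a · b ≡ -32·x - 24 in Q[x]/(f).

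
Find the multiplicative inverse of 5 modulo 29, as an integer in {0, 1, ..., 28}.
5^(−1) ≡ 6 (mod 29)

Apply the extended Euclidean algorithm to (29, 5), tracking rows (r, s, t) with s·29 + t·5 = r. Each division r_prev = q·r_cur + r_new produces the new row as (previous row) − q·(current row):
  row A: (29, 1, 0)   [1·29 + 0·5 = 29]
  row B: (5, 0, 1)   [0·29 + 1·5 = 5]
  29 = 5·5 + 4   → row C = row A − 5·row B = (4, 1, −5)   [check: 1·29 − 5·5 = 4]
  5 = 1·4 + 1   → row D = row B − 1·row C = (1, −1, 6)   [check: −1·29 + 6·5 = 1]
  4 = 4·1 + 0   → remainder 0, stop. gcd = 1 (last nonzero row D).
The gcd is 1, so 5 is invertible mod 29. The last nonzero row gives −1·29 + 6·5 = 1, so t = 6. So 5^(−1) ≡ 6 (mod 29). Verify: 5 · 6 = 30 ≡ 1 (mod 29). ✓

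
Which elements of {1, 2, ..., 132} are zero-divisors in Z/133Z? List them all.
An element a ∈ Z/133Z (with a ≠ 0) is a zero-divisor iff gcd(a, 133) > 1 (because a is a unit precisely when gcd(a, n) = 1, and in Z/nZ every nonzero, non-unit element is a zero-divisor). Scan a = 1, ..., 132 and keep those with gcd(a, 133) > 1:
  gcd(7, 133) = 7, gcd(14, 133) = 7, gcd(19, 133) = 19, gcd(21, 133) = 7, gcd(28, 133) = 7, gcd(35, 133) = 7, gcd(38, 133) = 19, gcd(42, 133) = 7, gcd(49, 133) = 7, gcd(56, 133) = 7, gcd(57, 133) = 19, gcd(63, 133) = 7, gcd(70, 133) = 7, gcd(76, 133) = 19, gcd(77, 133) = 7, gcd(84, 133) = 7, gcd(91, 133) = 7, gcd(95, 133) = 19, gcd(98, 133) = 7, gcd(105, 133) = 7, gcd(112, 133) = 7, gcd(114, 133) = 19, gcd(119, 133) = 7, gcd(126, 133) = 7.
All other a ∈ {1, ..., 132} have gcd(a, 133) = 1 and are units. So the nonzero zero-divisors are exactly the 24 values of a appearing in this scan.

Final answer: nonzero zero-divisors of Z/133Z = {7, 14, 19, 21, 28, 35, 38, 42, 49, 56, 57, 63, 70, 76, 77, 84, 91, 95, 98, 105, 112, 114, 119, 126}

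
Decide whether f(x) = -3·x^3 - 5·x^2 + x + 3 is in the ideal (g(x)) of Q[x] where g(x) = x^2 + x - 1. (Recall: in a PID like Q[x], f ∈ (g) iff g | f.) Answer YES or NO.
In Q[x] the ideal (g) consists of all multiples of g, so f ∈ (g) iff g | f, i.e. iff the remainder of f on division by g is 0. Divide f by g (g is monic, so eliminate the leading term of the running remainder at each step):
  leading term -3·x^3: subtract (-3·x)·g(x) = -3·x^3 - 3·x^2 + 3·x, leaving -2·x^2 - 2·x + 3
  leading term -2·x^2: subtract (-2)·g(x) = -2·x^2 - 2·x + 2, leaving 1
The remainder r(x) = 1 ≠ 0 (and deg r < deg g), so g ∤ f, i.e. f ∉ (g).

Final answer: NO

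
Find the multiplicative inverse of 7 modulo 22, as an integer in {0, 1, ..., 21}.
Apply the extended Euclidean algorithm to (22, 7), tracking rows (r, s, t) with s·22 + t·7 = r. Each division r_prev = q·r_cur + r_new produces the new row as (previous row) − q·(current row):
  row A: (22, 1, 0)   [1·22 + 0·7 = 22]
  row B: (7, 0, 1)   [0·22 + 1·7 = 7]
  22 = 3·7 + 1   → row C = row A − 3·row B = (1, 1, −3)   [check: 1·22 − 3·7 = 1]
  7 = 7·1 + 0   → remainder 0, stop. gcd = 1 (last nonzero row C).
The gcd is 1, so 7 is invertible mod 22. The last nonzero row gives 1·22 − 3·7 = 1, so t = −3. So 7^(−1) ≡ −3 ≡ 19 (mod 22). Verify: 7 · 19 = 133 ≡ 1 (mod 22). ✓

Final answer: 7^(−1) ≡ 19 (mod 22)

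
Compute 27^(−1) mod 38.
27^(−1) ≡ 31 (mod 38)

Apply the extended Euclidean algorithm to (38, 27), tracking rows (r, s, t) with s·38 + t·27 = r. Each division r_prev = q·r_cur + r_new produces the new row as (previous row) − q·(current row):
  row A: (38, 1, 0)   [1·38 + 0·27 = 38]
  row B: (27, 0, 1)   [0·38 + 1·27 = 27]
  38 = 1·27 + 11   → row C = row A − 1·row B = (11, 1, −1)   [check: 1·38 − 1·27 = 11]
  27 = 2·11 + 5   → row D = row B − 2·row C = (5, −2, 3)   [check: −2·38 + 3·27 = 5]
  11 = 2·5 + 1   → row E = row C − 2·row D = (1, 5, −7)   [check: 5·38 − 7·27 = 1]
  5 = 5·1 + 0   → remainder 0, stop. gcd = 1 (last nonzero row E).
The gcd is 1, so 27 is invertible mod 38. The last nonzero row gives 5·38 − 7·27 = 1, so t = −7. So 27^(−1) ≡ −7 ≡ 31 (mod 38). Verify: 27 · 31 = 837 ≡ 1 (mod 38). ✓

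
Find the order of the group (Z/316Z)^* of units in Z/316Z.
|(Z/316Z)^*| = 156

(Z/316Z)^* consists of the classes a with gcd(a, 316) = 1, so its order is φ(316). φ is multiplicative, with φ(p^e) = p^e − p^(e−1). Factorise 316 = 2^2 · 79. Then
  φ(316) = (2^2 − 2^1) · (79 − 1) = 2 · 78 = 156.
Thus |(Z/316Z)^*| = 156.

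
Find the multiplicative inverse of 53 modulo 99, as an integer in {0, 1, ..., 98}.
53^(−1) ≡ 71 (mod 99)

Apply the extended Euclidean algorithm to (99, 53), tracking rows (r, s, t) with s·99 + t·53 = r. Each division r_prev = q·r_cur + r_new produces the new row as (previous row) − q·(current row):
  row A: (99, 1, 0)   [1·99 + 0·53 = 99]
  row B: (53, 0, 1)   [0·99 + 1·53 = 53]
  99 = 1·53 + 46   → row C = row A − 1·row B = (46, 1, −1)   [check: 1·99 − 1·53 = 46]
  53 = 1·46 + 7   → row D = row B − 1·row C = (7, −1, 2)   [check: −1·99 + 2·53 = 7]
  46 = 6·7 + 4   → row E = row C − 6·row D = (4, 7, −13)   [check: 7·99 − 13·53 = 4]
  7 = 1·4 + 3   → row F = row D − 1·row E = (3, −8, 15)   [check: −8·99 + 15·53 = 3]
  4 = 1·3 + 1   → row G = row E − 1·row F = (1, 15, −28)   [check: 15·99 − 28·53 = 1]
  3 = 3·1 + 0   → remainder 0, stop. gcd = 1 (last nonzero row G).
The gcd is 1, so 53 is invertible mod 99. The last nonzero row gives 15·99 − 28·53 = 1, so t = −28. So 53^(−1) ≡ −28 ≡ 71 (mod 99). Verify: 53 · 71 = 3763 ≡ 1 (mod 99). ✓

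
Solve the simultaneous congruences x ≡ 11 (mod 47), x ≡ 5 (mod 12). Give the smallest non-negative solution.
The moduli 47, 12 are pairwise coprime, so by the CRT there is a unique solution mod 47·12 = 564.
Solve by successive substitution. Start with x ≡ 11 (mod 47).
  Combine with x ≡ 5 (mod 12): write x = 11 + 47·t and require 11 + 47·t ≡ 5 (mod 12), i.e. 47·t ≡ 5 − 11 ≡ 6 (mod 12). Since 47^(−1) ≡ 11 (mod 12) (47 ≡ 11 (mod 12)), t ≡ 11·6 ≡ 6 (mod 12). So x ≡ 11 + 47·6 = 293 (mod 564).
Unique solution in [0, 564): x = 293.

Final answer: x ≡ 293 (mod 564); the representative in [0, 564) is 293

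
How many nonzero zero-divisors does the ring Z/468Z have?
Z/468Z has 323 nonzero zero-divisors

In Z/468Z each nonzero element is either a unit (gcd with 468 is 1) or a zero-divisor (gcd > 1). The number of units is φ(468): factorise 468 = 2^2 · 3^2 · 13, so φ(468) = (2^2 − 2^1) · (3^2 − 3^1) · (13 − 1) = 2 · 6 · 12 = 144. The nonzero elements number 468 − 1 = 467. Hence the nonzero zero-divisors number 467 − 144 = 323.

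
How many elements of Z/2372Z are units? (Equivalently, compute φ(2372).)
Z/2372Z has φ(2372) = 1184 units

An element a ∈ Z/2372Z is a unit iff gcd(a, 2372) = 1, so the number of units is φ(2372). φ is multiplicative, with φ(p^e) = p^e − p^(e−1). Factorise 2372 = 2^2 · 593. Then
  φ(2372) = (2^2 − 2^1) · (593 − 1) = 2 · 592 = 1184.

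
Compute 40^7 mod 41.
40

Use repeated squaring. Binary(7) = 111. Walk through the bits of the exponent 7 left-to-right: at each bit after the leading one, square the running value, then multiply by 40 if the bit is 1 (always reducing mod 41):
  bit 1 = 1 (leading): start with 40.
  bit 2 = 1: square 40^2 = 1600 ≡ 1; bit is 1, so multiply 1·40 = 40 (mod 41).
  bit 3 = 1: square 40^2 = 1600 ≡ 1; bit is 1, so multiply 1·40 = 40 (mod 41).
Final value: 40^7 ≡ 40 (mod 41).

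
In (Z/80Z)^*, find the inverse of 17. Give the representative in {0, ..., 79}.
Apply the extended Euclidean algorithm to (80, 17), tracking rows (r, s, t) with s·80 + t·17 = r. Each division r_prev = q·r_cur + r_new produces the new row as (previous row) − q·(current row):
  row A: (80, 1, 0)   [1·80 + 0·17 = 80]
  row B: (17, 0, 1)   [0·80 + 1·17 = 17]
  80 = 4·17 + 12   → row C = row A − 4·row B = (12, 1, −4)   [check: 1·80 − 4·17 = 12]
  17 = 1·12 + 5   → row D = row B − 1·row C = (5, −1, 5)   [check: −1·80 + 5·17 = 5]
  12 = 2·5 + 2   → row E = row C − 2·row D = (2, 3, −14)   [check: 3·80 − 14·17 = 2]
  5 = 2·2 + 1   → row F = row D − 2·row E = (1, −7, 33)   [check: −7·80 + 33·17 = 1]
  2 = 2·1 + 0   → remainder 0, stop. gcd = 1 (last nonzero row F).
The gcd is 1, so 17 is invertible mod 80. The last nonzero row gives −7·80 + 33·17 = 1, so t = 33. So 17^(−1) ≡ 33 (mod 80). Verify: 17 · 33 = 561 ≡ 1 (mod 80). ✓

Final answer: 17^(−1) ≡ 33 (mod 80)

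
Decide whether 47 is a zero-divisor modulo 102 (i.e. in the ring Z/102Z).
NO

gcd(47, 102) = 1, so 47 is a unit in Z/102Z (it has a multiplicative inverse). A unit cannot be a zero-divisor: if 47·b ≡ 0 then multiplying both sides by 47^(−1) gives b ≡ 0. So 47 is not a zero-divisor.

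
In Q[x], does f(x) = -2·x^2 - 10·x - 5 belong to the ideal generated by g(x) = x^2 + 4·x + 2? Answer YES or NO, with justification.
NO

In Q[x] the ideal (g) consists of all multiples of g, so f ∈ (g) iff g | f, i.e. iff the remainder of f on division by g is 0. Divide f by g (g is monic, so eliminate the leading term of the running remainder at each step):
  leading term -2·x^2: subtract (-2)·g(x) = -2·x^2 - 8·x - 4, leaving -2·x - 1
The remainder r(x) = -2·x - 1 ≠ 0 (and deg r < deg g), so g ∤ f, i.e. f ∉ (g).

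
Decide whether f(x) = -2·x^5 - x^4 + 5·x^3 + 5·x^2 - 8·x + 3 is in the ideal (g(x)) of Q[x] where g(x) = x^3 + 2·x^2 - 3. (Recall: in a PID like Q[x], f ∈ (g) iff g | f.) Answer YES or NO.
In Q[x] the ideal (g) consists of all multiples of g, so f ∈ (g) iff g | f, i.e. iff the remainder of f on division by g is 0. Divide f by g (g is monic, so eliminate the leading term of the running remainder at each step):
  leading term -2·x^5: subtract (-2·x^2)·g(x) = -2·x^5 - 4·x^4 + 6·x^2, leaving 3·x^4 + 5·x^3 - x^2 - 8·x + 3
  leading term 3·x^4: subtract (3·x)·g(x) = 3·x^4 + 6·x^3 - 9·x, leaving -x^3 - x^2 + x + 3
  leading term -x^3: subtract (-1)·g(x) = -x^3 - 2·x^2 + 3, leaving x^2 + x
The remainder r(x) = x^2 + x ≠ 0 (and deg r < deg g), so g ∤ f, i.e. f ∉ (g).

Final answer: NO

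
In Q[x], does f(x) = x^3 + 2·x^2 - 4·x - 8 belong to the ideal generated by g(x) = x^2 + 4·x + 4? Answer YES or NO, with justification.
YES

In Q[x] the ideal (g) consists of all multiples of g, so f ∈ (g) iff g | f, i.e. iff the remainder of f on division by g is 0. Divide f by g (g is monic, so eliminate the leading term of the running remainder at each step):
  leading term x^3: subtract (x)·g(x) = x^3 + 4·x^2 + 4·x, leaving -2·x^2 - 8·x - 8
  leading term -2·x^2: subtract (-2)·g(x) = -2·x^2 - 8·x - 8, leaving 0
The remainder is 0, so f(x) = g(x) · h(x) with h(x) = x - 2. Hence g | f, i.e. f ∈ (g).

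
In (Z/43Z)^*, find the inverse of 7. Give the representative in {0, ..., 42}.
Apply the extended Euclidean algorithm to (43, 7), tracking rows (r, s, t) with s·43 + t·7 = r. Each division r_prev = q·r_cur + r_new produces the new row as (previous row) − q·(current row):
  row A: (43, 1, 0)   [1·43 + 0·7 = 43]
  row B: (7, 0, 1)   [0·43 + 1·7 = 7]
  43 = 6·7 + 1   → row C = row A − 6·row B = (1, 1, −6)   [check: 1·43 − 6·7 = 1]
  7 = 7·1 + 0   → remainder 0, stop. gcd = 1 (last nonzero row C).
The gcd is 1, so 7 is invertible mod 43. The last nonzero row gives 1·43 − 6·7 = 1, so t = −6. So 7^(−1) ≡ −6 ≡ 37 (mod 43). Verify: 7 · 37 = 259 ≡ 1 (mod 43). ✓

Final answer: 7^(−1) ≡ 37 (mod 43)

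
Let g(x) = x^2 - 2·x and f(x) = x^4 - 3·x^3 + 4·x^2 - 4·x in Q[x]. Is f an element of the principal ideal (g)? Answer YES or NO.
In Q[x] the ideal (g) consists of all multiples of g, so f ∈ (g) iff g | f, i.e. iff the remainder of f on division by g is 0. Divide f by g (g is monic, so eliminate the leading term of the running remainder at each step):
  leading term x^4: subtract (x^2)·g(x) = x^4 - 2·x^3, leaving -x^3 + 4·x^2 - 4·x
  leading term -x^3: subtract (-x)·g(x) = -x^3 + 2·x^2, leaving 2·x^2 - 4·x
  leading term 2·x^2: subtract (2)·g(x) = 2·x^2 - 4·x, leaving 0
The remainder is 0, so f(x) = g(x) · h(x) with h(x) = x^2 - x + 2. Hence g | f, i.e. f ∈ (g).

Final answer: YES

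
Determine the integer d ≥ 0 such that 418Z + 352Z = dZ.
(418, 352) = (22); d = 22

In the PID Z, (a, b) is generated by gcd(a, b). Compute gcd(418, 352) with the extended Euclidean algorithm, tracking rows (r, s, t) with s·418 + t·352 = r:
  row A: (418, 1, 0)   [1·418 + 0·352 = 418]
  row B: (352, 0, 1)   [0·418 + 1·352 = 352]
  418 = 1·352 + 66   → row C = row A − 1·row B = (66, 1, −1)   [check: 1·418 − 1·352 = 66]
  352 = 5·66 + 22   → row D = row B − 5·row C = (22, −5, 6)   [check: −5·418 + 6·352 = 22]
  66 = 3·22 + 0   → remainder 0, stop. gcd = 22 (last nonzero row D).
So gcd(418, 352) = 22, with Bézout identity −5·418 + 6·352 = 22. Containment (⊇): the Bézout identity exhibits 22 as an element of (418, 352), giving (22) ⊆ (418, 352). Containment (⊆): since 22 | 418 and 22 | 352 (418 = 22·19, 352 = 22·16), every Z-linear combination of 418 and 352 is divisible by 22, so (418, 352) ⊆ (22). Therefore (418, 352) = (22), d = 22.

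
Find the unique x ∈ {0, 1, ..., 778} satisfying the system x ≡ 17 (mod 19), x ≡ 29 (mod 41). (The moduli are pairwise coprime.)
x ≡ 644 (mod 779); the representative in [0, 779) is 644

The moduli 19, 41 are pairwise coprime, so by the CRT there is a unique solution mod 19·41 = 779.
Solve by successive substitution. Start with x ≡ 17 (mod 19).
  Combine with x ≡ 29 (mod 41): write x = 17 + 19·t and require 17 + 19·t ≡ 29 (mod 41), i.e. 19·t ≡ 29 − 17 ≡ 12 (mod 41). Since 19^(−1) ≡ 13 (mod 41), t ≡ 13·12 ≡ 33 (mod 41). So x ≡ 17 + 19·33 = 644 (mod 779).
Unique solution in [0, 779): x = 644.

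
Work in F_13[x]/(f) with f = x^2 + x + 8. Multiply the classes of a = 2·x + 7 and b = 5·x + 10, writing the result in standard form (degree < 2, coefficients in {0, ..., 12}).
Multiply as integer polynomials: a · b = 10·x^2 + 55·x + 70. Reducing coefficients mod 13: a · b ≡ 10·x^2 + 3·x + 5. Now divide by f(x) = x^2 + x + 8 in F_13[x], eliminating the leading term at each step:
  leading term 10·x^2: subtract (10)·f(x) = 10·x^2 + 10·x + 2, leaving 6·x + 3 (coefficients mod 13)
The degree is now < 2, so this is the remainder. Hence a · b ≡ 6·x + 3 in F_13[x]/(f).

Final answer: a · b ≡ 6·x + 3 (mod f(x))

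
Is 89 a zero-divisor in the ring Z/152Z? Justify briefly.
gcd(89, 152) = 1, so 89 is a unit in Z/152Z (it has a multiplicative inverse). A unit cannot be a zero-divisor: if 89·b ≡ 0 then multiplying both sides by 89^(−1) gives b ≡ 0. So 89 is not a zero-divisor.

Final answer: NO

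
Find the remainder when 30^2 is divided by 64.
Use repeated squaring. Binary(2) = 10. Walk through the bits of the exponent 2 left-to-right: at each bit after the leading one, square the running value, then multiply by 30 if the bit is 1 (always reducing mod 64):
  bit 1 = 1 (leading): start with 30.
  bit 2 = 0: square 30^2 = 900 ≡ 4 (mod 64).
Final value: 30^2 ≡ 4 (mod 64).

Final answer: 4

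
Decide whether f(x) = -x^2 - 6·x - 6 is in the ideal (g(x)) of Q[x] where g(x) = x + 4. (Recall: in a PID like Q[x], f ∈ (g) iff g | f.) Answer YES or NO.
NO

In Q[x] the ideal (g) consists of all multiples of g, so f ∈ (g) iff g | f, i.e. iff the remainder of f on division by g is 0. Divide f by g (g is monic, so eliminate the leading term of the running remainder at each step):
  leading term -x^2: subtract (-x)·g(x) = -x^2 - 4·x, leaving -2·x - 6
  leading term -2·x: subtract (-2)·g(x) = -2·x - 8, leaving 2
The remainder r(x) = 2 ≠ 0 (and deg r < deg g), so g ∤ f, i.e. f ∉ (g).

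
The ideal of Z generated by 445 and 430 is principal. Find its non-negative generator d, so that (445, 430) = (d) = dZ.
(445, 430) = (5); d = 5

In the PID Z, (a, b) is generated by gcd(a, b). Compute gcd(445, 430) with the extended Euclidean algorithm, tracking rows (r, s, t) with s·445 + t·430 = r:
  row A: (445, 1, 0)   [1·445 + 0·430 = 445]
  row B: (430, 0, 1)   [0·445 + 1·430 = 430]
  445 = 1·430 + 15   → row C = row A − 1·row B = (15, 1, −1)   [check: 1·445 − 1·430 = 15]
  430 = 28·15 + 10   → row D = row B − 28·row C = (10, −28, 29)   [check: −28·445 + 29·430 = 10]
  15 = 1·10 + 5   → row E = row C − 1·row D = (5, 29, −30)   [check: 29·445 − 30·430 = 5]
  10 = 2·5 + 0   → remainder 0, stop. gcd = 5 (last nonzero row E).
So gcd(445, 430) = 5, with Bézout identity 29·445 − 30·430 = 5. Containment (⊇): the Bézout identity exhibits 5 as an element of (445, 430), giving (5) ⊆ (445, 430). Containment (⊆): since 5 | 445 and 5 | 430 (445 = 5·89, 430 = 5·86), every Z-linear combination of 445 and 430 is divisible by 5, so (445, 430) ⊆ (5). Therefore (445, 430) = (5), d = 5.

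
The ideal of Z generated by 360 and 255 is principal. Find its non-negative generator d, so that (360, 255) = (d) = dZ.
(360, 255) = (15); d = 15

In the PID Z, (a, b) is generated by gcd(a, b). Compute gcd(360, 255) with the extended Euclidean algorithm, tracking rows (r, s, t) with s·360 + t·255 = r:
  row A: (360, 1, 0)   [1·360 + 0·255 = 360]
  row B: (255, 0, 1)   [0·360 + 1·255 = 255]
  360 = 1·255 + 105   → row C = row A − 1·row B = (105, 1, −1)   [check: 1·360 − 1·255 = 105]
  255 = 2·105 + 45   → row D = row B − 2·row C = (45, −2, 3)   [check: −2·360 + 3·255 = 45]
  105 = 2·45 + 15   → row E = row C − 2·row D = (15, 5, −7)   [check: 5·360 − 7·255 = 15]
  45 = 3·15 + 0   → remainder 0, stop. gcd = 15 (last nonzero row E).
So gcd(360, 255) = 15, with Bézout identity 5·360 − 7·255 = 15. Containment (⊇): the Bézout identity exhibits 15 as an element of (360, 255), giving (15) ⊆ (360, 255). Containment (⊆): since 15 | 360 and 15 | 255 (360 = 15·24, 255 = 15·17), every Z-linear combination of 360 and 255 is divisible by 15, so (360, 255) ⊆ (15). Therefore (360, 255) = (15), d = 15.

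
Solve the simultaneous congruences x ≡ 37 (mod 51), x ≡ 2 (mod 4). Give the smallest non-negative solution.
x ≡ 190 (mod 204); the representative in [0, 204) is 190

The moduli 51, 4 are pairwise coprime, so by the CRT there is a unique solution mod 51·4 = 204.
Solve by successive substitution. Start with x ≡ 37 (mod 51).
  Combine with x ≡ 2 (mod 4): write x = 37 + 51·t and require 37 + 51·t ≡ 2 (mod 4), i.e. 51·t ≡ 2 − 37 ≡ 1 (mod 4). Since 51^(−1) ≡ 3 (mod 4) (51 ≡ 3 (mod 4)), t ≡ 3·1 ≡ 3 (mod 4). So x ≡ 37 + 51·3 = 190 (mod 204).
Unique solution in [0, 204): x = 190.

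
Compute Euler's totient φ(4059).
φ is multiplicative, with φ(p^e) = p^e − p^(e−1). Factorise 4059 = 3^2 · 11 · 41. Then
  φ(4059) = (3^2 − 3^1) · (11 − 1) · (41 − 1) = 6 · 10 · 40 = 2400.

Final answer: φ(4059) = 2400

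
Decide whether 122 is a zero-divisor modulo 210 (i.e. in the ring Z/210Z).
gcd(122, 210) = 2 > 1, so 122 is not a unit in Z/210Z. In Z/nZ every nonzero non-unit is a zero-divisor: explicitly, take b = 210/gcd = 105 ≠ 0 (mod 210); then 122·105 = 12810 = 61·210, i.e. 122·105 ≡ 0 (mod 210). So 122 is a zero-divisor.

Final answer: YES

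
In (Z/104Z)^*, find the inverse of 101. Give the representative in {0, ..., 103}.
101^(−1) ≡ 69 (mod 104)

Apply the extended Euclidean algorithm to (104, 101), tracking rows (r, s, t) with s·104 + t·101 = r. Each division r_prev = q·r_cur + r_new produces the new row as (previous row) − q·(current row):
  row A: (104, 1, 0)   [1·104 + 0·101 = 104]
  row B: (101, 0, 1)   [0·104 + 1·101 = 101]
  104 = 1·101 + 3   → row C = row A − 1·row B = (3, 1, −1)   [check: 1·104 − 1·101 = 3]
  101 = 33·3 + 2   → row D = row B − 33·row C = (2, −33, 34)   [check: −33·104 + 34·101 = 2]
  3 = 1·2 + 1   → row E = row C − 1·row D = (1, 34, −35)   [check: 34·104 − 35·101 = 1]
  2 = 2·1 + 0   → remainder 0, stop. gcd = 1 (last nonzero row E).
The gcd is 1, so 101 is invertible mod 104. The last nonzero row gives 34·104 − 35·101 = 1, so t = −35. So 101^(−1) ≡ −35 ≡ 69 (mod 104). Verify: 101 · 69 = 6969 ≡ 1 (mod 104). ✓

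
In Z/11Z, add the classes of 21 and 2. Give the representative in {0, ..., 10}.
1

Reduce the summands first: 21 ≡ 10 (mod 11), so 21 + 2 ≡ 10 + 2 (mod 11). 10 + 2 = 12; 12 = 1·11 + 1, so (21 + 2) mod 11 = 1.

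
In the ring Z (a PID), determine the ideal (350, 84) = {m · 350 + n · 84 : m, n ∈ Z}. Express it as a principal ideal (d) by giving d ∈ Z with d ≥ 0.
In the PID Z, (a, b) is generated by gcd(a, b). Compute gcd(350, 84) with the extended Euclidean algorithm, tracking rows (r, s, t) with s·350 + t·84 = r:
  row A: (350, 1, 0)   [1·350 + 0·84 = 350]
  row B: (84, 0, 1)   [0·350 + 1·84 = 84]
  350 = 4·84 + 14   → row C = row A − 4·row B = (14, 1, −4)   [check: 1·350 − 4·84 = 14]
  84 = 6·14 + 0   → remainder 0, stop. gcd = 14 (last nonzero row C).
So gcd(350, 84) = 14, with Bézout identity 1·350 − 4·84 = 14. Containment (⊇): the Bézout identity exhibits 14 as an element of (350, 84), giving (14) ⊆ (350, 84). Containment (⊆): since 14 | 350 and 14 | 84 (350 = 14·25, 84 = 14·6), every Z-linear combination of 350 and 84 is divisible by 14, so (350, 84) ⊆ (14). Therefore (350, 84) = (14), d = 14.

Final answer: (350, 84) = (14); d = 14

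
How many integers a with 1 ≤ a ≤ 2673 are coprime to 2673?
The number of a ∈ {1, ..., 2673} with gcd(a, 2673) = 1 is by definition Euler's totient φ(2673). φ is multiplicative, with φ(p^e) = p^e − p^(e−1). Factorise 2673 = 3^5 · 11. Then
  φ(2673) = (3^5 − 3^4) · (11 − 1) = 162 · 10 = 1620.
So there are 1620 such integers.

Final answer: 1620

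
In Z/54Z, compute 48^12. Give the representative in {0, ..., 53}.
Use repeated squaring. Binary(12) = 1100. Walk through the bits of the exponent 12 left-to-right: at each bit after the leading one, square the running value, then multiply by 48 if the bit is 1 (always reducing mod 54):
  bit 1 = 1 (leading): start with 48.
  bit 2 = 1: square 48^2 = 2304 ≡ 36; bit is 1, so multiply 36·48 = 1728 ≡ 0 (mod 54).
  bit 3 = 0: square 0^2 = 0 (mod 54).
  bit 4 = 0: square 0^2 = 0 (mod 54).
Final value: 48^12 ≡ 0 (mod 54).

Final answer: 0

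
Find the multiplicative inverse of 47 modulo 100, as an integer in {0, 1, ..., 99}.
Apply the extended Euclidean algorithm to (100, 47), tracking rows (r, s, t) with s·100 + t·47 = r. Each division r_prev = q·r_cur + r_new produces the new row as (previous row) − q·(current row):
  row A: (100, 1, 0)   [1·100 + 0·47 = 100]
  row B: (47, 0, 1)   [0·100 + 1·47 = 47]
  100 = 2·47 + 6   → row C = row A − 2·row B = (6, 1, −2)   [check: 1·100 − 2·47 = 6]
  47 = 7·6 + 5   → row D = row B − 7·row C = (5, −7, 15)   [check: −7·100 + 15·47 = 5]
  6 = 1·5 + 1   → row E = row C − 1·row D = (1, 8, −17)   [check: 8·100 − 17·47 = 1]
  5 = 5·1 + 0   → remainder 0, stop. gcd = 1 (last nonzero row E).
The gcd is 1, so 47 is invertible mod 100. The last nonzero row gives 8·100 − 17·47 = 1, so t = −17. So 47^(−1) ≡ −17 ≡ 83 (mod 100). Verify: 47 · 83 = 3901 ≡ 1 (mod 100). ✓

Final answer: 47^(−1) ≡ 83 (mod 100)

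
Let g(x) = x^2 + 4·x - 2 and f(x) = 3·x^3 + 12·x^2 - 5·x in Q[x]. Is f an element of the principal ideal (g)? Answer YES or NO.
In Q[x] the ideal (g) consists of all multiples of g, so f ∈ (g) iff g | f, i.e. iff the remainder of f on division by g is 0. Divide f by g (g is monic, so eliminate the leading term of the running remainder at each step):
  leading term 3·x^3: subtract (3·x)·g(x) = 3·x^3 + 12·x^2 - 6·x, leaving x
The remainder r(x) = x ≠ 0 (and deg r < deg g), so g ∤ f, i.e. f ∉ (g).

Final answer: NO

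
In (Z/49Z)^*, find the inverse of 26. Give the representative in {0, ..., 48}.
Apply the extended Euclidean algorithm to (49, 26), tracking rows (r, s, t) with s·49 + t·26 = r. Each division r_prev = q·r_cur + r_new produces the new row as (previous row) − q·(current row):
  row A: (49, 1, 0)   [1·49 + 0·26 = 49]
  row B: (26, 0, 1)   [0·49 + 1·26 = 26]
  49 = 1·26 + 23   → row C = row A − 1·row B = (23, 1, −1)   [check: 1·49 − 1·26 = 23]
  26 = 1·23 + 3   → row D = row B − 1·row C = (3, −1, 2)   [check: −1·49 + 2·26 = 3]
  23 = 7·3 + 2   → row E = row C − 7·row D = (2, 8, −15)   [check: 8·49 − 15·26 = 2]
  3 = 1·2 + 1   → row F = row D − 1·row E = (1, −9, 17)   [check: −9·49 + 17·26 = 1]
  2 = 2·1 + 0   → remainder 0, stop. gcd = 1 (last nonzero row F).
The gcd is 1, so 26 is invertible mod 49. The last nonzero row gives −9·49 + 17·26 = 1, so t = 17. So 26^(−1) ≡ 17 (mod 49). Verify: 26 · 17 = 442 ≡ 1 (mod 49). ✓

Final answer: 26^(−1) ≡ 17 (mod 49)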